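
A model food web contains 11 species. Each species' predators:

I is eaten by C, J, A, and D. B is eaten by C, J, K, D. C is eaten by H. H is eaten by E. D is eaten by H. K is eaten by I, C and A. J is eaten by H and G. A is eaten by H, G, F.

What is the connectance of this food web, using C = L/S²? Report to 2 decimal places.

The web has S = 11 species and L = 19 feeding links.
C = L / S² = 19 / 121 = 0.1570 ≈ 0.16.

C = 0.16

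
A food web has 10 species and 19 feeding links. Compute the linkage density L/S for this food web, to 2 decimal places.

There are L = 19 links among S = 10 species.
L/S = 19/10 = 1.9000 ≈ 1.90.

L/S = 1.90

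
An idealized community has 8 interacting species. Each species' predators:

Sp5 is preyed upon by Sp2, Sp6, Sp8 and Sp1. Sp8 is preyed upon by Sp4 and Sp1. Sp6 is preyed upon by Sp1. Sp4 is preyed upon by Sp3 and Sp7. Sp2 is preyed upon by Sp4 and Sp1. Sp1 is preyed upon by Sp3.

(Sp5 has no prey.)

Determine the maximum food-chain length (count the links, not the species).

3 links

One longest chain: Sp5 → Sp8 → Sp4 → Sp7.
It has 4 species and 3 links.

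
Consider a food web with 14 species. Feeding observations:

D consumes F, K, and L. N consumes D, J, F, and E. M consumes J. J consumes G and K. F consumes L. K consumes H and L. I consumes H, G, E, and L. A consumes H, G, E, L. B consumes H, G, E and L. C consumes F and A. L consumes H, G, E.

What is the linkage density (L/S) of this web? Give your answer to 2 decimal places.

L/S = 2.14

There are L = 30 links among S = 14 species.
L/S = 30/14 = 2.1429 ≈ 2.14.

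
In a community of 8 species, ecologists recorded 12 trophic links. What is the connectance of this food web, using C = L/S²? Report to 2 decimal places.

C = 0.19

The web has S = 8 species and L = 12 feeding links.
C = L / S² = 12 / 64 = 0.1875 ≈ 0.19.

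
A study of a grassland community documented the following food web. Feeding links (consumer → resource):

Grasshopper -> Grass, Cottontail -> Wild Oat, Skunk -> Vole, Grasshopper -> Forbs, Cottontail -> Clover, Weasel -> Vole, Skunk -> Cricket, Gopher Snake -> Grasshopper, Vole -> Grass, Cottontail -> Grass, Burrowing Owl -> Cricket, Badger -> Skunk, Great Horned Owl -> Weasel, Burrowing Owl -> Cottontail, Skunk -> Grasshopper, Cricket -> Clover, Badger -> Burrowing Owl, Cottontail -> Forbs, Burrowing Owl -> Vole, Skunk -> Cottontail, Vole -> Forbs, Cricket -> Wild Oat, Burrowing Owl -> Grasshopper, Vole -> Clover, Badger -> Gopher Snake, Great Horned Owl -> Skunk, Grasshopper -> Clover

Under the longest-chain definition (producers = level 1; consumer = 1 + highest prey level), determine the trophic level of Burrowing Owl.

Trophic level 3

Forbs is a producer → level 1.
Grasshopper eats Forbs (level 1); other prey at levels: Clover 1, Grass 1 → level 2.
Burrowing Owl eats Grasshopper (level 2); other prey at levels: Cottontail 2, Vole 2, Cricket 2 → level 3.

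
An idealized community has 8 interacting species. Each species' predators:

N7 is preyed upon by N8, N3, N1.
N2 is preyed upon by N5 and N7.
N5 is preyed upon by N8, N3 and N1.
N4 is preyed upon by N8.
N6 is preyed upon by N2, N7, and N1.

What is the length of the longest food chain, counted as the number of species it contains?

One longest chain: N6 → N2 → N7 → N3.
It has 4 species and 3 links.

4 species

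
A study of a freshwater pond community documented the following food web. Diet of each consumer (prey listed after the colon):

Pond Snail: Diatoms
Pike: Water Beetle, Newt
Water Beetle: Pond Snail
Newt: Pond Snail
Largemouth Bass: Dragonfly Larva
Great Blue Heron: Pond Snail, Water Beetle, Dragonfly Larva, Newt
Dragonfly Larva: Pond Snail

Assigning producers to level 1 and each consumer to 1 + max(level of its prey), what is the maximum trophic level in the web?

Producers (level 1): Diatoms.
Diatoms → Pond Snail → Water Beetle → Great Blue Heron gives Great Blue Heron level 4.
No species has a prey at level 4, so no species reaches level 5.

4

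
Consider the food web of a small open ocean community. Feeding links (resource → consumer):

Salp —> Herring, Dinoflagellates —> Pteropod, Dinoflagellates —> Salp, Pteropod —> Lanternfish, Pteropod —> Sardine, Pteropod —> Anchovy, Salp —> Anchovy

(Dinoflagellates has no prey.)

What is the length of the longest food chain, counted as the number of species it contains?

One longest chain: Dinoflagellates → Pteropod → Sardine.
It has 3 species and 2 links.

3 species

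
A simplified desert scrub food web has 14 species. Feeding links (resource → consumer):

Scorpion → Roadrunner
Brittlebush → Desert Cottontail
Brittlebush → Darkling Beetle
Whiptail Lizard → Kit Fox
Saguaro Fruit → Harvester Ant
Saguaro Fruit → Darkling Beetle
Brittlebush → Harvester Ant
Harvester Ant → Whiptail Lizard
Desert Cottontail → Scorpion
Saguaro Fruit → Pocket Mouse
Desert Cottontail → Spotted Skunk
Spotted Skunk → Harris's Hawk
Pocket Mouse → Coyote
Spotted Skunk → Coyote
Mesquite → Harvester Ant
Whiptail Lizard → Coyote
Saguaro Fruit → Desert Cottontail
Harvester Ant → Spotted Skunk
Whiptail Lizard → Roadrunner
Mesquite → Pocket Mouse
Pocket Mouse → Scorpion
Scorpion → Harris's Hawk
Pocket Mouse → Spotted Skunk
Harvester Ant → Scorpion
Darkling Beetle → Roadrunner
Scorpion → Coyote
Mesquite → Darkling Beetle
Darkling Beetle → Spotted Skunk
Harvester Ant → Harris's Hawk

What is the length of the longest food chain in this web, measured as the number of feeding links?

3 links

One longest chain: Mesquite → Harvester Ant → Whiptail Lizard → Roadrunner.
It has 4 species and 3 links.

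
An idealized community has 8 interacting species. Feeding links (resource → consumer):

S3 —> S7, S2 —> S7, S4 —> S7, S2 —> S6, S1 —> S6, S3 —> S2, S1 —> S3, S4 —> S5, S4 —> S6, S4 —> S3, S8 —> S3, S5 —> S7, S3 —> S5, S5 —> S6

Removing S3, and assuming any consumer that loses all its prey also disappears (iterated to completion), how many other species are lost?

Remove S3.
Round 1: S2 (all prey gone) → extinct.
No further losses. Total secondary extinctions: 1.

1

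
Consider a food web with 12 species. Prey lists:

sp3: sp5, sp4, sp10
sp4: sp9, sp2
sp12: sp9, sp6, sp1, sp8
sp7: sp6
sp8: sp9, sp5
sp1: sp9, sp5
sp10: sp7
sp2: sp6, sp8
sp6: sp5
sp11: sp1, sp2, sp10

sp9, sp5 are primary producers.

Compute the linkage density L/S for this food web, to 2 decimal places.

L/S = 1.75

There are L = 21 links among S = 12 species.
L/S = 21/12 = 1.7500 ≈ 1.75.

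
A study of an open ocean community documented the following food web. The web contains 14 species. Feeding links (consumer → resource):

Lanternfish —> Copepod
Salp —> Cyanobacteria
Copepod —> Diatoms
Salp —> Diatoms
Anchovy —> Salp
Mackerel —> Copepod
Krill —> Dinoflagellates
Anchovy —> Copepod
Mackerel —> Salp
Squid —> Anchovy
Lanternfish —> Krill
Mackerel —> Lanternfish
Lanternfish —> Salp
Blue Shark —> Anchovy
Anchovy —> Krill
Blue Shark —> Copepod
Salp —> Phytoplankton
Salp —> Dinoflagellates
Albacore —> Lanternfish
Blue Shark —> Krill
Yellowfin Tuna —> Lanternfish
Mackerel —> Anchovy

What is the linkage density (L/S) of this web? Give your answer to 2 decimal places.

There are L = 22 links among S = 14 species.
L/S = 22/14 = 1.5714 ≈ 1.57.

L/S = 1.57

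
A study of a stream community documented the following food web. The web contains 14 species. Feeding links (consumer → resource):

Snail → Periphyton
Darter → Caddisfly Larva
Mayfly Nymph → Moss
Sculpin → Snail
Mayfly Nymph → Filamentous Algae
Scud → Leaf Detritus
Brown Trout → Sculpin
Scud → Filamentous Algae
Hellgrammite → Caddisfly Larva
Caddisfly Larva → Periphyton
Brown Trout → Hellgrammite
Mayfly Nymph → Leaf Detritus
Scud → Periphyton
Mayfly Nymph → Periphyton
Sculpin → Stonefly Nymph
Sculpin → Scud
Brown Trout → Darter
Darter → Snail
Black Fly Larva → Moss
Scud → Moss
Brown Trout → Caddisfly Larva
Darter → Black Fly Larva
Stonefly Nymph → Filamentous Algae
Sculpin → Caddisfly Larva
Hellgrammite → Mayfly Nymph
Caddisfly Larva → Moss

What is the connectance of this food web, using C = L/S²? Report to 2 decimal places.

The web has S = 14 species and L = 26 feeding links.
C = L / S² = 26 / 196 = 0.1327 ≈ 0.13.

C = 0.13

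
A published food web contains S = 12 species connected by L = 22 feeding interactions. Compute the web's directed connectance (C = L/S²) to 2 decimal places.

The web has S = 12 species and L = 22 feeding links.
C = L / S² = 22 / 144 = 0.1528 ≈ 0.15.

C = 0.15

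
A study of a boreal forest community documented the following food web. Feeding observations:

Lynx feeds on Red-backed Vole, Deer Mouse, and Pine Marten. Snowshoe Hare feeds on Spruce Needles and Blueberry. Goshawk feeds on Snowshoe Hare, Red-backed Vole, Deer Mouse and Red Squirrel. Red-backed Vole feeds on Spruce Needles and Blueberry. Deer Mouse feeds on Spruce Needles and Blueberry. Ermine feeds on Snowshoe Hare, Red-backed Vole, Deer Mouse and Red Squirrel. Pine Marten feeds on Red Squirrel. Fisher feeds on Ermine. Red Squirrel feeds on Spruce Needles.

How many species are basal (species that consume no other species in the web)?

2

Basal species (no prey listed): Blueberry, Spruce Needles.
Count: 2.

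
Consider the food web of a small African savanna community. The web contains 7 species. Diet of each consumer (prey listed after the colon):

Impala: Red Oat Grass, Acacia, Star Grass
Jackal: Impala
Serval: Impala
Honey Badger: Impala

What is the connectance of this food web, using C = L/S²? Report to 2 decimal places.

C = 0.12

The web has S = 7 species and L = 6 feeding links.
C = L / S² = 6 / 49 = 0.1224 ≈ 0.12.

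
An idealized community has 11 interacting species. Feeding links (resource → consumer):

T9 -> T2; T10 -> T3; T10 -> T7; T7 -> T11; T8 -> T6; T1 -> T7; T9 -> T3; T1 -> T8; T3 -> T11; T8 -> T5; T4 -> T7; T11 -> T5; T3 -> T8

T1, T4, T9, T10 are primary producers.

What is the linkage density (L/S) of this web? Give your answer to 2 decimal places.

L/S = 1.18

There are L = 13 links among S = 11 species.
L/S = 13/11 = 1.1818 ≈ 1.18.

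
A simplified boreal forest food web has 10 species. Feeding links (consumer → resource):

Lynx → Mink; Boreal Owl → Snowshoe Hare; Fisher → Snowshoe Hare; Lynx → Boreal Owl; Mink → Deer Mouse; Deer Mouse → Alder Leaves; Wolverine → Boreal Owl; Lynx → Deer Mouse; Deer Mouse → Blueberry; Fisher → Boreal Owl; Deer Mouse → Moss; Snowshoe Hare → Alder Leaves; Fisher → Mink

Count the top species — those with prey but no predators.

3

Top species (has prey, but nothing eats it): Wolverine, Lynx, Fisher.
Count: 3.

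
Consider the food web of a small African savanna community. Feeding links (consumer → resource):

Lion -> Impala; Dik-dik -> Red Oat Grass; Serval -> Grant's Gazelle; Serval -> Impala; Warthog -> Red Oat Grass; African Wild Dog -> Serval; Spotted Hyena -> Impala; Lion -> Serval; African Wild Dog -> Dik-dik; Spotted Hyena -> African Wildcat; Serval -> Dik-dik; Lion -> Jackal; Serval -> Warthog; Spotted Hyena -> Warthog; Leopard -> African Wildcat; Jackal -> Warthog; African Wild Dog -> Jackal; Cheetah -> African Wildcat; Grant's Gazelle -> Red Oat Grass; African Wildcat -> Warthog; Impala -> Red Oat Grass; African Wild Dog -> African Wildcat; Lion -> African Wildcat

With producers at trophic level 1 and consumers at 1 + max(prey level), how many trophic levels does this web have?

Producers (level 1): Red Oat Grass.
Red Oat Grass → Warthog → African Wildcat → Leopard gives Leopard level 4.
No species has a prey at level 4, so no species reaches level 5.

4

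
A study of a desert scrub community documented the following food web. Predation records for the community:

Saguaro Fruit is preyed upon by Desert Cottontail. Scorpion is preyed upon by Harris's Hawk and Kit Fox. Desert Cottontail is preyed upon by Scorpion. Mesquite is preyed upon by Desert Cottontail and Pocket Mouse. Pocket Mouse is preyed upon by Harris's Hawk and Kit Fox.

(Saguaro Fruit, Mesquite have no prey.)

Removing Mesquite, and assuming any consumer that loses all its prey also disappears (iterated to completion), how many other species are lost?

1

Remove Mesquite.
Round 1: Pocket Mouse (all prey gone) → extinct.
No further losses. Total secondary extinctions: 1.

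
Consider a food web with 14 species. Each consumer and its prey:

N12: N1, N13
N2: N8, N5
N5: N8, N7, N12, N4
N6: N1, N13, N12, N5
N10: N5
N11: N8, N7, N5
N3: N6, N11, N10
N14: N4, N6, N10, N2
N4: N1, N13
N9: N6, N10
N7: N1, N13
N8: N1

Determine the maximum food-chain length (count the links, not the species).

4 links

One longest chain: N1 → N8 → N5 → N10 → N14.
It has 5 species and 4 links.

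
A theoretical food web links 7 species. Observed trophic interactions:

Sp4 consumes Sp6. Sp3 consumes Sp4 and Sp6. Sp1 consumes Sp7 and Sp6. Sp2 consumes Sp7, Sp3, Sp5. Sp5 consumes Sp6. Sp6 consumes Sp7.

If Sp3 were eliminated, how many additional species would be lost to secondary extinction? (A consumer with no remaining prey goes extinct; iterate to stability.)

0

Remove Sp3.
Every predator of it retains at least one other prey: Sp2 still has Sp7, Sp5.
No consumer loses all prey, so no secondary extinctions occur.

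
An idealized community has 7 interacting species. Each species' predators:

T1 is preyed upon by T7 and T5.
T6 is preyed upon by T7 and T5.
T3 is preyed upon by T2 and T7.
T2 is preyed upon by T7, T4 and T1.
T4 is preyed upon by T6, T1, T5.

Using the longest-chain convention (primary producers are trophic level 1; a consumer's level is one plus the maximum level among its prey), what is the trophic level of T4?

Trophic level 3

T3 is a producer → level 1.
T2 eats T3 → level 2.
T4 eats T2 → level 3.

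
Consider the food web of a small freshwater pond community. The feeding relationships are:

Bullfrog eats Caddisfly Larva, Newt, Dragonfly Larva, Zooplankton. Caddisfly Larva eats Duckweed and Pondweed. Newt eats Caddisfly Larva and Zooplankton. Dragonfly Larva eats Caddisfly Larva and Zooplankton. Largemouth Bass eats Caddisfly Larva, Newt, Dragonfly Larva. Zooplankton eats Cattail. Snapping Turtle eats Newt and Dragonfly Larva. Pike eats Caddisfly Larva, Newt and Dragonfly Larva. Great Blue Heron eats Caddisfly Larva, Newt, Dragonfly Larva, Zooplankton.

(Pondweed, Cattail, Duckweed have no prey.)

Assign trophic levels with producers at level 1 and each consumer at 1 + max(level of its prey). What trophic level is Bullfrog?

Cattail is a producer → level 1.
Zooplankton eats Cattail → level 2.
Newt eats Zooplankton (level 2); other prey at levels: Caddisfly Larva 2 → level 3.
Bullfrog eats Newt (level 3); other prey at levels: Zooplankton 2, Caddisfly Larva 2, Dragonfly Larva 3 → level 4.

Trophic level 4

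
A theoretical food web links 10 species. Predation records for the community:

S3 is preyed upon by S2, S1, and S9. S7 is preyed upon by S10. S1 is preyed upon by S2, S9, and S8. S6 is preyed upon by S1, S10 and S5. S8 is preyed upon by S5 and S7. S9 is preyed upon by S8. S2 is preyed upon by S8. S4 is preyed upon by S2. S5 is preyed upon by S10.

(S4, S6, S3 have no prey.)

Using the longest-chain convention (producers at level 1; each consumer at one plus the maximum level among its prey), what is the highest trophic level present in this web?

Producers (level 1): S4, S6, S3.
S6 → S1 → S9 → S8 → S5 → S10 gives S10 level 6.
No species has a prey at level 6, so no species reaches level 7.

6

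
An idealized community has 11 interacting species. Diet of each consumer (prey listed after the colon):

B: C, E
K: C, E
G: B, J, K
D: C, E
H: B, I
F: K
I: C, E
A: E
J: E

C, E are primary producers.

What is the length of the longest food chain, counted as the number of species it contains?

One longest chain: C → B → G.
It has 3 species and 2 links.

3 species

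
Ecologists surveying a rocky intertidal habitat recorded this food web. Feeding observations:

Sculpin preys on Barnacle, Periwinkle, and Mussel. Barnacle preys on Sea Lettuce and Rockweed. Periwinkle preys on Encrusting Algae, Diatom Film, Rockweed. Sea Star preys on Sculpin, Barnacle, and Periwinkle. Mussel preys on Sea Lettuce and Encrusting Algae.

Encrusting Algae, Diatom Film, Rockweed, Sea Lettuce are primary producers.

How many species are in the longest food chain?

One longest chain: Encrusting Algae → Periwinkle → Sculpin → Sea Star.
It has 4 species and 3 links.

4 species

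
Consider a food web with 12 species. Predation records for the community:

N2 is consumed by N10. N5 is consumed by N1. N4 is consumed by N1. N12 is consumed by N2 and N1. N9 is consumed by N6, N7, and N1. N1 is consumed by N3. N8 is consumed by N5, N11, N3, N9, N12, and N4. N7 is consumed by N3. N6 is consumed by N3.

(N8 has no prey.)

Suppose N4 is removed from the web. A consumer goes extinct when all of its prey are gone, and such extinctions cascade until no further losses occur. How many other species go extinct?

0

Remove N4.
Every predator of it retains at least one other prey: N1 still has N9, N5, N12.
No consumer loses all prey, so no secondary extinctions occur.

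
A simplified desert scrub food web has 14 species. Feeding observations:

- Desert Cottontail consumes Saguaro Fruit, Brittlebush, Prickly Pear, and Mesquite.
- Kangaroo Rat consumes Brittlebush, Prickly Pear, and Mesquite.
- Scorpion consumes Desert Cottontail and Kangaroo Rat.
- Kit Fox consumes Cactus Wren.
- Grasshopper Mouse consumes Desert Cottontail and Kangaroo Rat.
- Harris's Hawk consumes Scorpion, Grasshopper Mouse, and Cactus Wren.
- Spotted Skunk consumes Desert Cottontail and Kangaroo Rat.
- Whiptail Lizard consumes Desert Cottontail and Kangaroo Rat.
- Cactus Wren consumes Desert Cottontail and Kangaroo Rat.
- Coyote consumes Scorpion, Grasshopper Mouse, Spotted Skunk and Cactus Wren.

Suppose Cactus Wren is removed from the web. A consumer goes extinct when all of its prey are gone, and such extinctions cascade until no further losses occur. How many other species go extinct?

1

Remove Cactus Wren.
Round 1: Kit Fox (all prey gone) → extinct.
No further losses. Total secondary extinctions: 1.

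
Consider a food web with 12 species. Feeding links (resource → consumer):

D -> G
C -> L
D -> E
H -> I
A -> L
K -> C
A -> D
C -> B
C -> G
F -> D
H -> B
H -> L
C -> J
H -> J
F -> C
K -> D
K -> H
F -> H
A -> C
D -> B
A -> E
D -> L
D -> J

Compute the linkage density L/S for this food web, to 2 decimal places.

There are L = 23 links among S = 12 species.
L/S = 23/12 = 1.9167 ≈ 1.92.

L/S = 1.92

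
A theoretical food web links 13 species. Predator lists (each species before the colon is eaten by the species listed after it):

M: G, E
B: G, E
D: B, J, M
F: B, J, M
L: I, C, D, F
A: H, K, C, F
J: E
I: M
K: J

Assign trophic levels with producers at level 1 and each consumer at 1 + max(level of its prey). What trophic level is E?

Trophic level 4

L is a producer → level 1.
D eats L → level 2.
B eats D (level 2); other prey at levels: F 2 → level 3.
E eats B (level 3); other prey at levels: J 3, M 3 → level 4.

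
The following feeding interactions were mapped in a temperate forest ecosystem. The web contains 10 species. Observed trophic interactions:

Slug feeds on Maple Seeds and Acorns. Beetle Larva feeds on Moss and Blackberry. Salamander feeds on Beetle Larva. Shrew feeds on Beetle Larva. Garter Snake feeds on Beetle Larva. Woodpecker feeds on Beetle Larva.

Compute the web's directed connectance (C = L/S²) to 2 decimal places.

The web has S = 10 species and L = 8 feeding links.
C = L / S² = 8 / 100 = 0.0800 ≈ 0.08.

C = 0.08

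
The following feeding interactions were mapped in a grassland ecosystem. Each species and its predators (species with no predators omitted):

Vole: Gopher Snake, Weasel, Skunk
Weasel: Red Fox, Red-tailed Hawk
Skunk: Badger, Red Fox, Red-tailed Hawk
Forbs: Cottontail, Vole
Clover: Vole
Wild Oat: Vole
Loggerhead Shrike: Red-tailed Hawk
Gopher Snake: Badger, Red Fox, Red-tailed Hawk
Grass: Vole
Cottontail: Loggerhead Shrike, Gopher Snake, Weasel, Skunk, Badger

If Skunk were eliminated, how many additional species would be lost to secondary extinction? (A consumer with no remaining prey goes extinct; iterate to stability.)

Remove Skunk.
Every predator of it retains at least one other prey: Badger still has Cottontail, Gopher Snake; Red Fox still has Gopher Snake, Weasel; Red-tailed Hawk still has Loggerhead Shrike, Gopher Snake, Weasel.
No consumer loses all prey, so no secondary extinctions occur.

0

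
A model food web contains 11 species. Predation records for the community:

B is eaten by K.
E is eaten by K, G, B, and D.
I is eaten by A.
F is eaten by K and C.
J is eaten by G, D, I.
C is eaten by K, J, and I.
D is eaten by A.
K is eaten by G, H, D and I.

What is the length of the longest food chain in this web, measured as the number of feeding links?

4 links

One longest chain: F → C → J → I → A.
It has 5 species and 4 links.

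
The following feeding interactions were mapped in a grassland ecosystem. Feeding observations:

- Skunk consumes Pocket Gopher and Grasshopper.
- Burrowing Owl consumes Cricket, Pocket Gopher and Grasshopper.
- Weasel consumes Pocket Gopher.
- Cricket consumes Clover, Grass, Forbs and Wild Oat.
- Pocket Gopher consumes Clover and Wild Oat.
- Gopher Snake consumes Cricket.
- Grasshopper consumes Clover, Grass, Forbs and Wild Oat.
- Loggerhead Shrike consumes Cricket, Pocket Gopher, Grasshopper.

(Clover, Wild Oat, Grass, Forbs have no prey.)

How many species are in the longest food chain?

3 species

One longest chain: Clover → Pocket Gopher → Burrowing Owl.
It has 3 species and 2 links.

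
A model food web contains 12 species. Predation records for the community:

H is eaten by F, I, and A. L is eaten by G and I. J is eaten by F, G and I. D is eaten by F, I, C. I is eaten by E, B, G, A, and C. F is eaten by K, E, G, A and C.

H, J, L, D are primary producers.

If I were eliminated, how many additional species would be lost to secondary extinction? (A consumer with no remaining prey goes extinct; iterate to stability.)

1

Remove I.
Round 1: B (all prey gone) → extinct.
No further losses. Total secondary extinctions: 1.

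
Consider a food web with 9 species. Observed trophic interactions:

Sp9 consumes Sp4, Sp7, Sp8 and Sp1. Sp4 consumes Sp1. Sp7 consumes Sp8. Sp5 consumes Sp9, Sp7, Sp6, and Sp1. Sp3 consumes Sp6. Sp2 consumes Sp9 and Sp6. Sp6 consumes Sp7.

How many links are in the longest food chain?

One longest chain: Sp8 → Sp7 → Sp6 → Sp3.
It has 4 species and 3 links.

3 links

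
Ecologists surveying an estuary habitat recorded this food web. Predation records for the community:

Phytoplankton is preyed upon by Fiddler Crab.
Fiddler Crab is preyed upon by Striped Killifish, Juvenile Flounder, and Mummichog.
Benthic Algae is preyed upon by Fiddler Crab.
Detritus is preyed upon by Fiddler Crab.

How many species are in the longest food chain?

One longest chain: Benthic Algae → Fiddler Crab → Juvenile Flounder.
It has 3 species and 2 links.

3 species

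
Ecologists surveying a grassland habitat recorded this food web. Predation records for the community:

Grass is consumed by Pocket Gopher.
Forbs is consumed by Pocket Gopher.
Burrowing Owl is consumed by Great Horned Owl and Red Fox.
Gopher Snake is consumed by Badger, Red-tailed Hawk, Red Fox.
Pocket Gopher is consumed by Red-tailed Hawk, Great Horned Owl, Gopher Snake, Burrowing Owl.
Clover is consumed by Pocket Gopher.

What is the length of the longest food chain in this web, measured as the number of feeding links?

3 links

One longest chain: Forbs → Pocket Gopher → Burrowing Owl → Red Fox.
It has 4 species and 3 links.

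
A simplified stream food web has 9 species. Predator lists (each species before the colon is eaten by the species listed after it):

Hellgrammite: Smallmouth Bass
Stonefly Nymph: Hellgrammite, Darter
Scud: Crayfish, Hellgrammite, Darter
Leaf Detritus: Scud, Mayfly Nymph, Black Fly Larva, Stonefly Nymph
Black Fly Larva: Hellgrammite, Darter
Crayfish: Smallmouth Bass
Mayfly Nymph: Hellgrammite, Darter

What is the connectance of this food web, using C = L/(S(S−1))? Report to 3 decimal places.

The web has S = 9 species and L = 15 feeding links.
C = L / (S(S−1)) = 15 / 72 = 0.2083 ≈ 0.208.

C = 0.208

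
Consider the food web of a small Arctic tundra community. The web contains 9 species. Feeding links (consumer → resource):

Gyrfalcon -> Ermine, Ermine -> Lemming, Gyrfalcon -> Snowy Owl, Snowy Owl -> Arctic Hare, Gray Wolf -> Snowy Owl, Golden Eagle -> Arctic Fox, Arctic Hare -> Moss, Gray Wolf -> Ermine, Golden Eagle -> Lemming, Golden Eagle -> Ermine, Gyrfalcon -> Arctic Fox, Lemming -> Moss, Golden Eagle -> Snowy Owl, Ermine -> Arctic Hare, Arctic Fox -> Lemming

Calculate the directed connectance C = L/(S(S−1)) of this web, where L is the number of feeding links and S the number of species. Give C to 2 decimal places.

The web has S = 9 species and L = 15 feeding links.
C = L / (S(S−1)) = 15 / 72 = 0.2083 ≈ 0.21.

C = 0.21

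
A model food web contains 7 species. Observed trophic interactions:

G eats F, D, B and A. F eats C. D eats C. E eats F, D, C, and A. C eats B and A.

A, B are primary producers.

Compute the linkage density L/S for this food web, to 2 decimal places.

There are L = 12 links among S = 7 species.
L/S = 12/7 = 1.7143 ≈ 1.71.

L/S = 1.71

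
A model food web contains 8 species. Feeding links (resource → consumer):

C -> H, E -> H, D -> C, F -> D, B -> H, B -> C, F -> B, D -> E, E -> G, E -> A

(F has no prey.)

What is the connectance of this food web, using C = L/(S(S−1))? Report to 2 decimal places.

C = 0.18

The web has S = 8 species and L = 10 feeding links.
C = L / (S(S−1)) = 10 / 56 = 0.1786 ≈ 0.18.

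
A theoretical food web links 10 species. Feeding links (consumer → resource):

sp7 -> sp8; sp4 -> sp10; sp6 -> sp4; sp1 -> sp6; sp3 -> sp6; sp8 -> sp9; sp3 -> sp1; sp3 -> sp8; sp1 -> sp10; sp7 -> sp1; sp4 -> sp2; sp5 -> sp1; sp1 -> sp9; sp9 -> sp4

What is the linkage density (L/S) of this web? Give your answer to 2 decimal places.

There are L = 14 links among S = 10 species.
L/S = 14/10 = 1.4000 ≈ 1.40.

L/S = 1.40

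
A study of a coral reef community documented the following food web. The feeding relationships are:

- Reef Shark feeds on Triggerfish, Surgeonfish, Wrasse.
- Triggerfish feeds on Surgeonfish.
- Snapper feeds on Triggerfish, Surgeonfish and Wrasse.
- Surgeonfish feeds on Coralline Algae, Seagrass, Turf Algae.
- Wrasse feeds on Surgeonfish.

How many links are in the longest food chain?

3 links

One longest chain: Coralline Algae → Surgeonfish → Wrasse → Snapper.
It has 4 species and 3 links.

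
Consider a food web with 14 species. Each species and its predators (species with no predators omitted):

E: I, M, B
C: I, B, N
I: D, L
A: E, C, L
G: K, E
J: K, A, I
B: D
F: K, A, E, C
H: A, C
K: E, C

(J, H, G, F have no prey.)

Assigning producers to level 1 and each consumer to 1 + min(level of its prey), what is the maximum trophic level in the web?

Producers (level 1): J, H, G, F.
Following each consumer down to its lowest-level prey: G → E → B (levels 1 through 3).
All prey of B (E 2, C 2) are at level 2 or above, so B is at level 1 + 2 = 3.
Every consumer has at least one prey at level 2 or below, so none exceeds level 3.

3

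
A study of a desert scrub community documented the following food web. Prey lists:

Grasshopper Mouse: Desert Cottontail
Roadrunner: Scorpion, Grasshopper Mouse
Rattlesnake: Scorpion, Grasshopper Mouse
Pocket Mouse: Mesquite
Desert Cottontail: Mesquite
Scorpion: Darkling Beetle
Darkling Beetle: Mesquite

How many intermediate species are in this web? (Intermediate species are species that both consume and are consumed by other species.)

Intermediate species (has both prey and predators): Darkling Beetle, Desert Cottontail, Scorpion, Grasshopper Mouse.
Count: 4.

4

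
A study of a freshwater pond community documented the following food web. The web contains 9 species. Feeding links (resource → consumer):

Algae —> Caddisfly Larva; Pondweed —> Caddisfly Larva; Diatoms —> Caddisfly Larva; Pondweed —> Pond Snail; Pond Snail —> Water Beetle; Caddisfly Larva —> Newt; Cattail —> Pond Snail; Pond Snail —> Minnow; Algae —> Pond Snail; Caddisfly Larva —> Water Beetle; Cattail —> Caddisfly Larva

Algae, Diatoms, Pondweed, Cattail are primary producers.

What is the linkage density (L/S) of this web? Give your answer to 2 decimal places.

There are L = 11 links among S = 9 species.
L/S = 11/9 = 1.2222 ≈ 1.22.

L/S = 1.22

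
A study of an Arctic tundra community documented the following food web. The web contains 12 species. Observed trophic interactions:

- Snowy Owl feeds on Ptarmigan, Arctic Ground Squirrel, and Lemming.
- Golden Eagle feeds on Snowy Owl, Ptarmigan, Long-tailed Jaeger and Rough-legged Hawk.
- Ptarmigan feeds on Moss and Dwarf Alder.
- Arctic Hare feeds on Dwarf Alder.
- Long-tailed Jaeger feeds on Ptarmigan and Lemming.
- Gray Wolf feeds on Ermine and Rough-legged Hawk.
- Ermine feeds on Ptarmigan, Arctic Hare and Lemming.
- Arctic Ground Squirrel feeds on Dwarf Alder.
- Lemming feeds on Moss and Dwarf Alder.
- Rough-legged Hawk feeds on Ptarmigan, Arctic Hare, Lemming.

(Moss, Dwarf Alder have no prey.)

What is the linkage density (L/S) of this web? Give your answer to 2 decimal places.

L/S = 1.92

There are L = 23 links among S = 12 species.
L/S = 23/12 = 1.9167 ≈ 1.92.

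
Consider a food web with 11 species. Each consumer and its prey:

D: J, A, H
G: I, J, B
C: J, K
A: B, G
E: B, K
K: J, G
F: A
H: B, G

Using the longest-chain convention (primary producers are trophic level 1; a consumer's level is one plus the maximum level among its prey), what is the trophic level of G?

Trophic level 2

I is a producer → level 1.
G eats I (level 1); other prey at levels: J 1, B 1 → level 2.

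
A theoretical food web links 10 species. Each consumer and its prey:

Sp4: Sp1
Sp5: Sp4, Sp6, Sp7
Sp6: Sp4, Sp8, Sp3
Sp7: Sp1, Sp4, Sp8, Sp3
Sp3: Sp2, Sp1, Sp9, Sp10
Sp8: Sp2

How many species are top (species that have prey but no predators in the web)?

1

Top species (has prey, but nothing eats it): Sp5.
Count: 1.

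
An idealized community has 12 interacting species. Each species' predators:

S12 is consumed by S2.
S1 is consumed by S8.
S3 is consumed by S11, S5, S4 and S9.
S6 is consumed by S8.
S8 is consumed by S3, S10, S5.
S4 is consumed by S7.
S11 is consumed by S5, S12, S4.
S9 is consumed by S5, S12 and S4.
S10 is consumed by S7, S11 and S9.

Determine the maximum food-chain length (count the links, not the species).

One longest chain: S6 → S8 → S3 → S11 → S4 → S7.
It has 6 species and 5 links.

5 links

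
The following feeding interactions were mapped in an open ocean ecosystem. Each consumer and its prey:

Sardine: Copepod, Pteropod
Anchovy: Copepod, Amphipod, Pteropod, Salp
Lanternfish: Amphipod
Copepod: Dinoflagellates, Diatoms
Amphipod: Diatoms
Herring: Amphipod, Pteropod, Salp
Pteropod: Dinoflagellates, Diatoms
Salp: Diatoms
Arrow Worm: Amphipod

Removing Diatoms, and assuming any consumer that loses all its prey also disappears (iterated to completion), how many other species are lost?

Remove Diatoms.
Round 1: Amphipod (all prey gone), Salp (all prey gone) → extinct.
Round 2: Arrow Worm (all prey gone), Lanternfish (all prey gone) → extinct.
No further losses. Total secondary extinctions: 4.

4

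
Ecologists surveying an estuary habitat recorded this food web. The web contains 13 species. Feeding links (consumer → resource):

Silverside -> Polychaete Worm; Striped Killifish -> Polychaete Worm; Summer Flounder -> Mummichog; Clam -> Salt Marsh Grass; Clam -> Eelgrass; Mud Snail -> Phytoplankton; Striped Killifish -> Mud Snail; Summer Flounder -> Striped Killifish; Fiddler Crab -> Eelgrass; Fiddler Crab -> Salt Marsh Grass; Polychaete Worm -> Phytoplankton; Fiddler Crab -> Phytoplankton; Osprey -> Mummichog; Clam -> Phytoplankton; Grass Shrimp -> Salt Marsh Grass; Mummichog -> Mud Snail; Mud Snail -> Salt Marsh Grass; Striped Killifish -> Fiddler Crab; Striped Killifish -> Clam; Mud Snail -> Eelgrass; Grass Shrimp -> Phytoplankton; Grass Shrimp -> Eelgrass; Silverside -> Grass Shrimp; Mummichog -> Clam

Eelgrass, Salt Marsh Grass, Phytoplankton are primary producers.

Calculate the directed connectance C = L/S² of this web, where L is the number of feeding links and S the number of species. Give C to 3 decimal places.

C = 0.142

The web has S = 13 species and L = 24 feeding links.
C = L / S² = 24 / 169 = 0.1420 ≈ 0.142.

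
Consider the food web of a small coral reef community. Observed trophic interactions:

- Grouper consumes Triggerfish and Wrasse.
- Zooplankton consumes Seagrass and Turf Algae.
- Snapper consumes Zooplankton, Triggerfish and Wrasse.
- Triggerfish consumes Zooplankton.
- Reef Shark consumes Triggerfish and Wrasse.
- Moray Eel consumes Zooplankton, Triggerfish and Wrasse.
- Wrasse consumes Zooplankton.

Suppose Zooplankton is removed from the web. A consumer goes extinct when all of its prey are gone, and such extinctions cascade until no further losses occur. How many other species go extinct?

6

Remove Zooplankton.
Round 1: Triggerfish (all prey gone), Wrasse (all prey gone) → extinct.
Round 2: Reef Shark (all prey gone), Grouper (all prey gone), Snapper (all prey gone), Moray Eel (all prey gone) → extinct.
No further losses. Total secondary extinctions: 6.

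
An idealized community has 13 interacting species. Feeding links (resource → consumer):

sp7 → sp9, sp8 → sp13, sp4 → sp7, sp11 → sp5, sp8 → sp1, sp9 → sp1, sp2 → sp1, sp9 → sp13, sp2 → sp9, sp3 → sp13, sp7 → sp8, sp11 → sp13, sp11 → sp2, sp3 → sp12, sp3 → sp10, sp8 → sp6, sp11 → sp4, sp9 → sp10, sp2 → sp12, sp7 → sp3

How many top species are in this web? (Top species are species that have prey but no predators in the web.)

6

Top species (has prey, but nothing eats it): sp5, sp12, sp10, sp6, sp1, sp13.
Count: 6.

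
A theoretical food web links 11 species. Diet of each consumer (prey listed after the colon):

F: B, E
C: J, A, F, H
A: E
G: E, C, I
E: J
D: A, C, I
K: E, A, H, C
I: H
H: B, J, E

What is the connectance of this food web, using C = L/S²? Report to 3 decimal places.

C = 0.182

The web has S = 11 species and L = 22 feeding links.
C = L / S² = 22 / 121 = 0.1818 ≈ 0.182.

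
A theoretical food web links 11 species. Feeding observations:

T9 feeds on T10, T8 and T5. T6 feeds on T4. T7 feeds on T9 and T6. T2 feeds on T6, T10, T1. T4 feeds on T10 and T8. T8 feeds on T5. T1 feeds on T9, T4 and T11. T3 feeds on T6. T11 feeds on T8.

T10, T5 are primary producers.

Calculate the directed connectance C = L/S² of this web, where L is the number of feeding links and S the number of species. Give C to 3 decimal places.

C = 0.140

The web has S = 11 species and L = 17 feeding links.
C = L / S² = 17 / 121 = 0.1405 ≈ 0.140.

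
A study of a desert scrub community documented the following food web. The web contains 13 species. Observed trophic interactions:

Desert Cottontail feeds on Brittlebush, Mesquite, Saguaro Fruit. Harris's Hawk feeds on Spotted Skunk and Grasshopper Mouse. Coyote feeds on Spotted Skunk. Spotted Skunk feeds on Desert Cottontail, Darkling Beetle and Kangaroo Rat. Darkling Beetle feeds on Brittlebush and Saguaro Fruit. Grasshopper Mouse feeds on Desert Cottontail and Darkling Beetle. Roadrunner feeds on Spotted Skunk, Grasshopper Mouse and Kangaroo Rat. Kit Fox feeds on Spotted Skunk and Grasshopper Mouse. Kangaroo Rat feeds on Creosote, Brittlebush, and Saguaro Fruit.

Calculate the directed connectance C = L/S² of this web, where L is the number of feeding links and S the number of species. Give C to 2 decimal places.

C = 0.12

The web has S = 13 species and L = 21 feeding links.
C = L / S² = 21 / 169 = 0.1243 ≈ 0.12.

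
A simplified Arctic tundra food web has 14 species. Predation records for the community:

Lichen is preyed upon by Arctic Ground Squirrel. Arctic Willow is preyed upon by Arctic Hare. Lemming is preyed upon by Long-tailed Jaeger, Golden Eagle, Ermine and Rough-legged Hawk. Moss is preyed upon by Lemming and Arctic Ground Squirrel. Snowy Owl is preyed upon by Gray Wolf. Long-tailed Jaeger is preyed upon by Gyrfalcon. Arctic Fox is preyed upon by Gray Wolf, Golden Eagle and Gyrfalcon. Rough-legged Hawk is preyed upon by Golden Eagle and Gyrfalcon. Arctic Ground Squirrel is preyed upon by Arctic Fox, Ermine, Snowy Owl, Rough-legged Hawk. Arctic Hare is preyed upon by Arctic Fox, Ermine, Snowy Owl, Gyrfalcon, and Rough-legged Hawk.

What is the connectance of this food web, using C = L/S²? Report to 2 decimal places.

The web has S = 14 species and L = 24 feeding links.
C = L / S² = 24 / 196 = 0.1224 ≈ 0.12.

C = 0.12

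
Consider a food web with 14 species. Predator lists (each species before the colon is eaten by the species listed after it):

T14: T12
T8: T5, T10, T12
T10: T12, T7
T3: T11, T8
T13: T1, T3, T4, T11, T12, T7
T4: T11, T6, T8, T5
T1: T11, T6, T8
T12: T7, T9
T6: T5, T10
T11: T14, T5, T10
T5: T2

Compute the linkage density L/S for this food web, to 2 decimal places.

L/S = 2.07

There are L = 29 links among S = 14 species.
L/S = 29/14 = 2.0714 ≈ 2.07.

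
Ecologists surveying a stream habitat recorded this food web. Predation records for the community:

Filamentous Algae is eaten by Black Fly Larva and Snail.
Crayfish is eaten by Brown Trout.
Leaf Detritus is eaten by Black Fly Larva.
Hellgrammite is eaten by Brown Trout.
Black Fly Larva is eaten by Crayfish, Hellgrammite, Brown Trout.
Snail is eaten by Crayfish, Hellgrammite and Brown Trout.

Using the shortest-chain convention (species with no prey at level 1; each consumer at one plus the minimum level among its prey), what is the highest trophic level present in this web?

3

Basal resources (level 1): Filamentous Algae, Leaf Detritus.
Following each consumer down to its lowest-level prey: Filamentous Algae → Black Fly Larva → Brown Trout (levels 1 through 3).
All prey of Brown Trout (Black Fly Larva 2, Snail 2, Crayfish 3, Hellgrammite 3) are at level 2 or above, so Brown Trout is at level 1 + 2 = 3.
Every consumer has at least one prey at level 2 or below, so none exceeds level 3.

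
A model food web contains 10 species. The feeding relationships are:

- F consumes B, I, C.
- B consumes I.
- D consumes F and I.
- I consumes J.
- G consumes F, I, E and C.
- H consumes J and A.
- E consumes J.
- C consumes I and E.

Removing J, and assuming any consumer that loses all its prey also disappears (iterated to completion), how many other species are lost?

7

Remove J.
Round 1: I (all prey gone), E (all prey gone) → extinct.
Round 2: B (all prey gone), C (all prey gone) → extinct.
Round 3: F (all prey gone) → extinct.
Round 4: G (all prey gone), D (all prey gone) → extinct.
No further losses. Total secondary extinctions: 7.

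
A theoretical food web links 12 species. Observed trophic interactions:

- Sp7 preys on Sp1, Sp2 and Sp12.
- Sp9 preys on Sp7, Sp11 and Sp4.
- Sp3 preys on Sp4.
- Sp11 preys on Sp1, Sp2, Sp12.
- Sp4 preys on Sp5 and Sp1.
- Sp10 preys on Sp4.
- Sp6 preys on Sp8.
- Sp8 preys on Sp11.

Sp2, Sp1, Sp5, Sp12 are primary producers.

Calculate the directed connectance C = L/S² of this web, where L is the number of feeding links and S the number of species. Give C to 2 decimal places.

The web has S = 12 species and L = 15 feeding links.
C = L / S² = 15 / 144 = 0.1042 ≈ 0.10.

C = 0.10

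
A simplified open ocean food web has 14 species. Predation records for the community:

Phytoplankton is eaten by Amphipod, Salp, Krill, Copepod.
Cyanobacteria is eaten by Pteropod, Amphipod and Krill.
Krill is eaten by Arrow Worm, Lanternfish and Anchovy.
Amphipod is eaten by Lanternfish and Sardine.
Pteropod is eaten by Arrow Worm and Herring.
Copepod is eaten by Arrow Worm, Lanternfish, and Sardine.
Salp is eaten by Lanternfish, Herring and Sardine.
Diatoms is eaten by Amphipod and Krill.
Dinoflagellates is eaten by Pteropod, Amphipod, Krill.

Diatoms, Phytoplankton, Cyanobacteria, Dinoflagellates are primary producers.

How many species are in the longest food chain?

3 species

One longest chain: Phytoplankton → Salp → Herring.
It has 3 species and 2 links.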